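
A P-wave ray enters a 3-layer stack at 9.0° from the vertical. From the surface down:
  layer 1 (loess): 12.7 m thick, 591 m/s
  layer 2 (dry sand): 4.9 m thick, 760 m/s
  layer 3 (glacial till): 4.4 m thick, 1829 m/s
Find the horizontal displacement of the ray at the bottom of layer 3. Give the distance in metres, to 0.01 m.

5.45 m

Ray parameter p = sin 9.0° / 591 m/s = 2.6469e-04 s/m.
Layer 1: θ = 9.00°; offset = 12.7·tan 9.00° = 2.0115 m.
Layer 2: sin θ = p·760 = 0.2012 → θ = 11.61°; offset = 4.9·tan 11.61° = 1.0063 m.
Layer 3: sin θ = p·1829 = 0.4841 → θ = 28.96°; offset = 4.4·tan 28.96° = 2.4345 m.
Total horizontal offset = 5.4522 m.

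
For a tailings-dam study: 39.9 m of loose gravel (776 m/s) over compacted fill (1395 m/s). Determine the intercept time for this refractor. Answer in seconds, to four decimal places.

0.0855 s

tᵢ = 2h·√(V₂²−V₁²)/(V₁V₂).
√(V₂²−V₁²) = √(1395²−776²) = 1159.2 m/s.
tᵢ = 2·39.9·1159.2/(776·1395) = 0.08546 s.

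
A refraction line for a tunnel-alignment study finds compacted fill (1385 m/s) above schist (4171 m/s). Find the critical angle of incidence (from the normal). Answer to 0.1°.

At critical incidence the refracted ray runs along the interface (θ₂ = 90°), so sin θ_c = V₁/V₂.
θ_c = arcsin(1385/4171) = arcsin 0.3321 = 19.39°.

19.4°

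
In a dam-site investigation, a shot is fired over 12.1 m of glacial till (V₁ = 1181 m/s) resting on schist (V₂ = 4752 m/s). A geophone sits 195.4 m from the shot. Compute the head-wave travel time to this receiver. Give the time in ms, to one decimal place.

61.0 ms

t = x/V₂ + 2h·√(V₂²−V₁²)/(V₁V₂).
√(V₂²−V₁²) = √(4752²−1181²) = 4602.9 m/s; delay term = 2·12.1·4602.9/(1181·4752) = 0.01985 s.
t = 195.4/4752 + 0.01985 = 0.06097 s.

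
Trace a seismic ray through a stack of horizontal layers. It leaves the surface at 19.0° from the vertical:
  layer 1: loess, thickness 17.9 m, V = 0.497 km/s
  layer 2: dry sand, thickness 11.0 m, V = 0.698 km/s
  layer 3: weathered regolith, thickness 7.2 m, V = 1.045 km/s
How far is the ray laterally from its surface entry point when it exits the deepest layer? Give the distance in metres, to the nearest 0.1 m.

Ray parameter p = sin 19.0° / 0.497 km/s = 6.5507e-01 s/km.
Layer 1: θ = 19.00°; offset = 17.9·tan 19.00° = 6.163 m.
Layer 2: sin θ = p·0.698 = 0.4572 → θ = 27.21°; offset = 11.0·tan 27.21° = 5.655 m.
Layer 3: sin θ = p·1.045 = 0.6845 → θ = 43.20°; offset = 7.2·tan 43.20° = 6.761 m.
Summing the layer offsets gives 18.580 m.

18.6 m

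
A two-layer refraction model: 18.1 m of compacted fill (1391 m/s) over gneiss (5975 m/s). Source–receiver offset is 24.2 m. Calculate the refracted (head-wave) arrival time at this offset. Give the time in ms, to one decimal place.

29.4 ms

θ_c = arcsin(V₁/V₂) = arcsin(1391/5975) = 13.46°, cos θ_c = 0.9725.
Intercept time tᵢ = 2h cos θ_c / V₁ = 2·18.1·0.9725/1391 = 0.02531 s.
t = x/V₂ + tᵢ = 24.2/5975 + 0.02531 = 0.02936 s.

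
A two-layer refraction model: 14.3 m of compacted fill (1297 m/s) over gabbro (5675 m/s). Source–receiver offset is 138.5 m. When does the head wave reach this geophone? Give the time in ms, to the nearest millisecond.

θ_c = arcsin(V₁/V₂) = arcsin(1297/5675) = 13.21°, cos θ_c = 0.9735.
Intercept time tᵢ = 2h cos θ_c / V₁ = 2·14.3·0.9735/1297 = 0.02147 s.
t = x/V₂ + tᵢ = 138.5/5675 + 0.02147 = 0.04587 s.

46 ms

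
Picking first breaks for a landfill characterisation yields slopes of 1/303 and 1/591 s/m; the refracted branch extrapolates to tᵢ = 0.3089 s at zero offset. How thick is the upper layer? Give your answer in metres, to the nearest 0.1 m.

54.5 m

θ_c = arcsin(303/591) = 30.84°; cos θ_c = 0.8586.
tᵢ = 2h cos θ_c/V₁ ⇒ h = tᵢ·V₁/(2 cos θ_c) = 0.3089·303/(2·0.8586) = 54.51 m.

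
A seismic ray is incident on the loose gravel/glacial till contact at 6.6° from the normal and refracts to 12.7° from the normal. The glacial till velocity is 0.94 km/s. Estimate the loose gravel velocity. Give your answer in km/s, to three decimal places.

Snell's law: sin 6.6°/V₁ = sin 12.7°/V₂.
V₁ = V₂·sin 6.6°/sin 12.7° = 0.94 × 0.5228 = 0.491 km/s.

0.491 km/s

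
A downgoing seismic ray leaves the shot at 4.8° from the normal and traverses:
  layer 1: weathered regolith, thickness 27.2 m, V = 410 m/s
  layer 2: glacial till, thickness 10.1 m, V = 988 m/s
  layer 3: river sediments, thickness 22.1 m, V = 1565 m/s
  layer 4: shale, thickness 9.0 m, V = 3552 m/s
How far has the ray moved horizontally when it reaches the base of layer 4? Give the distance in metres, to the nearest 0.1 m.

Apply Snell's law at each interface; in layer i the horizontal offset is hᵢ·tan θᵢ.
Layer 1: θ = 4.80°; offset = 27.2·tan 4.80° = 2.284 m.
Layer 2: sin θ = 988·sin 4.8°/410 = 0.2016, θ = 11.63°; offset = 10.1·tan 11.63° = 2.079 m.
Layer 3: sin θ = 1565·sin 4.8°/410 = 0.3194, θ = 18.63°; offset = 22.1·tan 18.63° = 7.449 m.
Layer 4: sin θ = 3552·sin 4.8°/410 = 0.7249, θ = 46.46°; offset = 9.0·tan 46.46° = 9.472 m.
Total horizontal offset = 21.284 m.

21.3 m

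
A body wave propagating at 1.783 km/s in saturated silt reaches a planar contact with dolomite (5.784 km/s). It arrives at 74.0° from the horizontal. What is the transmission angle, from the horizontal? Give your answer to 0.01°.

26.60°

Convert to the normal: θ₁ = 90° − 74.0° = 16.0°.
Snell's law: sin θ₂ = (V₂/V₁)·sin θ₁ = (5.784/1.783)·sin 16.0° = 0.8942.
θ₂ = sin⁻¹(0.8942) = 63.40° (from vertical).
From the interface: 90° − 63.40° = 26.60°.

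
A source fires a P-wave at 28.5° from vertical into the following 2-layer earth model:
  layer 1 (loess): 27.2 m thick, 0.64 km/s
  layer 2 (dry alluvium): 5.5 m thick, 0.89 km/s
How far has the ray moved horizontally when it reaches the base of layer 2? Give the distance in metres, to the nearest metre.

p = sin θ₁/V₁ = sin 28.5°/0.64 = 7.4556e-01 s/km is conserved through the stack.
Layer 1: θ = 28.50°; offset = 27.2·tan 28.50° = 14.768 m.
Layer 2: sin θ = p·0.89 = 0.6635 → θ = 41.57°; offset = 5.5·tan 41.57° = 4.878 m.
Total horizontal offset = 19.647 m.

20 m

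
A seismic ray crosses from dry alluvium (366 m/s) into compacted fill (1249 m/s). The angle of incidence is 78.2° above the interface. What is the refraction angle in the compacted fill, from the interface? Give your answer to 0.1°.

45.7°

Angle from the normal: 90° − 78.2° = 11.8°.
Snell's law: sin θ₂ = (V₂/V₁)·sin θ₁ = (1249/366)·sin 11.8° = 0.6979.
θ₂ = sin⁻¹(0.6979) = 44.26° (from vertical).
From the interface: 90° − 44.26° = 45.74°.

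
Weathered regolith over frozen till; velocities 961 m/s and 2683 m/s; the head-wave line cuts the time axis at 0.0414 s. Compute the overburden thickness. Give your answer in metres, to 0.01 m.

21.31 m

h = tᵢ·V₁·V₂ / (2·√(V₂²−V₁²)).
√(V₂²−V₁²) = √(2683² − 961²) = 2505.0 m/s.
h = 0.0414 s × 961 × 2683 / (2 × 2505.0) = 21.31 m.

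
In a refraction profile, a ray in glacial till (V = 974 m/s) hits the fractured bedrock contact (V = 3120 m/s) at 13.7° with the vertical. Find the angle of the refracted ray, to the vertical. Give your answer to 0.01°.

49.35°

Snell's law: sin θ₂ = (V₂/V₁)·sin θ₁ = (3120/974)·sin 13.7° = 0.7587.
θ₂ = sin⁻¹(0.7587) = 49.35° (from vertical).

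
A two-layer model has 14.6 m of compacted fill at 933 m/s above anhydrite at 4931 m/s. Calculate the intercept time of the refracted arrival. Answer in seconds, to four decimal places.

0.0307 s

tᵢ = 2h·√(V₂²−V₁²)/(V₁V₂).
√(V₂²−V₁²) = √(4931²−933²) = 4841.9 m/s.
tᵢ = 2·14.6·4841.9/(933·4931) = 0.03073 s.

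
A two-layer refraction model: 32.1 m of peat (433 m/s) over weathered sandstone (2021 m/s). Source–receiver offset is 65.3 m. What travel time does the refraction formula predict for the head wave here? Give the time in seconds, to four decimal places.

t = x/V₂ + 2h·√(V₂²−V₁²)/(V₁V₂).
√(V₂²−V₁²) = √(2021²−433²) = 1974.1 m/s; delay term = 2·32.1·1974.1/(433·2021) = 0.14482 s.
t = 65.3/2021 + 0.14482 = 0.17714 s.

0.1771 s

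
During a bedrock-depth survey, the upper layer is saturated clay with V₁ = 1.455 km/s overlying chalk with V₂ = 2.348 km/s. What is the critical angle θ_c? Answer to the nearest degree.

Critical incidence: sin θ_c = V₁/V₂ = 1.455/2.348 = 0.6197.
θ_c = arcsin 0.6197 = 38.29°.

38°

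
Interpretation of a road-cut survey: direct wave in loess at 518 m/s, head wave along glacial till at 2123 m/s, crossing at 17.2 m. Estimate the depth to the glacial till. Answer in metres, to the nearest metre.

7 m

x_cross = 2h·√((V₂+V₁)/(V₂−V₁)) → h = x_cross / (2·√((V₂+V₁)/(V₂−V₁))).
√((V₂+V₁)/(V₂−V₁)) = √((2123+518)/(2123−518)) = 1.2828.
h = 17.2 / (2·1.2828) = 6.70 m.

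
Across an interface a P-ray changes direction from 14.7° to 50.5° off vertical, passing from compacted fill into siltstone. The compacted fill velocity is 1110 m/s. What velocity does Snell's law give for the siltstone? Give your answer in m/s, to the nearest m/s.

sin 14.7° = 0.2538; sin 50.5° = 0.7716.
V₂ = V₁·(sin θ₂/sin θ₁) = 1110·(0.7716/0.2538) = 3375.28 m/s.

3375 m/s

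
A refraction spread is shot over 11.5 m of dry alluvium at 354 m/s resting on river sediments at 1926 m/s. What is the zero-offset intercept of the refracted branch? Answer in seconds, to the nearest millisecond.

0.064 s

tᵢ = 2h·√(V₂²−V₁²)/(V₁V₂).
√(V₂²−V₁²) = √(1926²−354²) = 1893.2 m/s.
tᵢ = 2·11.5·1893.2/(354·1926) = 0.06386 s.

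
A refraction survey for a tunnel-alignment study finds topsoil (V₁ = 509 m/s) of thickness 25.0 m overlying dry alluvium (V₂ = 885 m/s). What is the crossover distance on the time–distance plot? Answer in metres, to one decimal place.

x_cross = 2h·√((V₂+V₁)/(V₂−V₁)).
(V₂+V₁)/(V₂−V₁) = (885+509)/(885−509) = 3.7074; √ = 1.9255.
x_cross = 2·25.0·1.9255 = 96.27 m.

96.3 m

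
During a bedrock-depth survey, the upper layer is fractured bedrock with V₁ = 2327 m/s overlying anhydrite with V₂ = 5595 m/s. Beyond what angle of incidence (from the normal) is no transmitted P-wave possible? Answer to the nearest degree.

25°

Critical incidence: sin θ_c = V₁/V₂ = 2327/5595 = 0.4159.
θ_c = arcsin 0.4159 = 24.58°.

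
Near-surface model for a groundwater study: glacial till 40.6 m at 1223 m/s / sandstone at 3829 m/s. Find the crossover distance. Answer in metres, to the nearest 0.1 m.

113.1 m

x_cross = 2h·√((V₂+V₁)/(V₂−V₁)).
(V₂+V₁)/(V₂−V₁) = (3829+1223)/(3829−1223) = 1.9386; √ = 1.3923.
x_cross = 2·40.6·1.3923 = 113.06 m.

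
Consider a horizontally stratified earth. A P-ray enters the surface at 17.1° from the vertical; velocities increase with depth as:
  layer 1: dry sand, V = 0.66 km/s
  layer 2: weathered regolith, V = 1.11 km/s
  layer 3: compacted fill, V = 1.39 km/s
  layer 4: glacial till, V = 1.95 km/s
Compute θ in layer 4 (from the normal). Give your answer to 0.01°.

Ray parameter p = sin 17.1° / 0.66 = 4.4552e-01 s/km.
sin θ_4 = p·V_4 = 4.4552e-01 × 1.95 = 0.8688.
θ_4 = arcsin 0.8688 = 60.31°.

60.31°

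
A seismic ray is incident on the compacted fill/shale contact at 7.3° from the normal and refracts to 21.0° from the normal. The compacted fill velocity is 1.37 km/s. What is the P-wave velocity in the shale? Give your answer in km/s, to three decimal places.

sin 7.3° = 0.1271; sin 21.0° = 0.3584.
V₂ = V₁·(sin θ₂/sin θ₁) = 1.37·(0.3584/0.1271) = 3.864 km/s.

3.864 km/s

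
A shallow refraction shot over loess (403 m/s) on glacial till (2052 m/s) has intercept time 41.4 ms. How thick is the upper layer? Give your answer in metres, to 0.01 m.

θ_c = arcsin(403/2052) = 11.33°; cos θ_c = 0.9805.
tᵢ = 2h cos θ_c/V₁ ⇒ h = tᵢ·V₁/(2 cos θ_c) = 0.0414·403/(2·0.9805) = 8.51 m.

8.51 m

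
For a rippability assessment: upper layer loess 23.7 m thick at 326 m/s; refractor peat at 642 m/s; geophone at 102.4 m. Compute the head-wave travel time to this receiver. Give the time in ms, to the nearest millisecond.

θ_c = arcsin(V₁/V₂) = arcsin(326/642) = 30.52°, cos θ_c = 0.8615.
Intercept time tᵢ = 2h cos θ_c / V₁ = 2·23.7·0.8615/326 = 0.12526 s.
t = x/V₂ + tᵢ = 102.4/642 + 0.12526 = 0.28476 s.

285 ms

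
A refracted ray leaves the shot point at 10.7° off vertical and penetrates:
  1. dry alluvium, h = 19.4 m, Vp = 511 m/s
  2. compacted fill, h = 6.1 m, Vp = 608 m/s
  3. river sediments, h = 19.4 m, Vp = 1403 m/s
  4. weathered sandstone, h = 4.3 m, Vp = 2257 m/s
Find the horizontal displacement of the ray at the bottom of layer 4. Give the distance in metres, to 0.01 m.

p = sin θ₁/V₁ = sin 10.7°/511 = 3.6334e-04 s/m is conserved through the stack.
Layer 1: θ = 10.70°; offset = 19.4·tan 10.70° = 3.6657 m.
Layer 2: sin θ = p·608 = 0.2209 → θ = 12.76°; offset = 6.1·tan 12.76° = 1.3817 m.
Layer 3: sin θ = p·1403 = 0.5098 → θ = 30.65°; offset = 19.4·tan 30.65° = 11.4952 m.
Layer 4: sin θ = p·2257 = 0.8201 → θ = 55.09°; offset = 4.3·tan 55.09° = 6.1617 m.
Total horizontal offset = 22.7043 m.

22.70 m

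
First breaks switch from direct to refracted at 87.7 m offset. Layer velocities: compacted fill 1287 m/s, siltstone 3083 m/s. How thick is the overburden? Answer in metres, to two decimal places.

28.11 m

x_cross = 2h·√((V₂+V₁)/(V₂−V₁)) → h = x_cross / (2·√((V₂+V₁)/(V₂−V₁))).
√((V₂+V₁)/(V₂−V₁)) = √((3083+1287)/(3083−1287)) = 1.5599.
h = 87.7 / (2·1.5599) = 28.11 m.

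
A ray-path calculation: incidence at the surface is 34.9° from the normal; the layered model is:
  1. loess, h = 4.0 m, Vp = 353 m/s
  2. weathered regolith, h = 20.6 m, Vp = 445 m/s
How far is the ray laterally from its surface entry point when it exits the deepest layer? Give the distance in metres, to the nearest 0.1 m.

Ray parameter p = sin 34.9° / 353 m/s = 1.6208e-03 s/m.
Layer 1: θ = 34.90°; offset = 4.0·tan 34.90° = 2.790 m.
Layer 2: sin θ = p·445 = 0.7213 → θ = 46.16°; offset = 20.6·tan 46.16° = 21.450 m.
Summing the layer offsets gives 24.241 m.

24.2 m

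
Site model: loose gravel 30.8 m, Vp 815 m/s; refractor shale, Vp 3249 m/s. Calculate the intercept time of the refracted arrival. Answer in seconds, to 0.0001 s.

0.0732 s

tᵢ = 2h·√(V₂²−V₁²)/(V₁V₂).
√(V₂²−V₁²) = √(3249²−815²) = 3145.1 m/s.
tᵢ = 2·30.8·3145.1/(815·3249) = 0.07317 s.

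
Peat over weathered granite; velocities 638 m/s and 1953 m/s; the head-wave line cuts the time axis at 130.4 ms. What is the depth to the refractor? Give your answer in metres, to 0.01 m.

44.01 m

h = tᵢ·V₁·V₂ / (2·√(V₂²−V₁²)).
√(V₂²−V₁²) = √(1953² − 638²) = 1845.9 m/s.
h = 0.1304 s × 638 × 1953 / (2 × 1845.9) = 44.01 m.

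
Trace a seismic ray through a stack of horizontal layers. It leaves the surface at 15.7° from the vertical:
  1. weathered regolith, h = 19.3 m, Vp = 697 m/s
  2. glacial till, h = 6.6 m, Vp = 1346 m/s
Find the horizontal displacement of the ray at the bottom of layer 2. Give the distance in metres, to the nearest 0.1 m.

Apply Snell's law at each interface; in layer i the horizontal offset is hᵢ·tan θᵢ.
Layer 1: θ = 15.70°; offset = 19.3·tan 15.70° = 5.425 m.
Layer 2: sin θ = 1346·sin 15.7°/697 = 0.5226, θ = 31.50°; offset = 6.6·tan 31.50° = 4.045 m.
Total horizontal offset = 9.470 m.

9.5 m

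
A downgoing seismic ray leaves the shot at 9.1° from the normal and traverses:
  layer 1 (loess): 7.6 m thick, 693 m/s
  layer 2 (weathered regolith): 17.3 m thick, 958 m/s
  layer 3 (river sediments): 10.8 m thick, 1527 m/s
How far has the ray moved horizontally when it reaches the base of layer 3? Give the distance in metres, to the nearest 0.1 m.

9.1 m

Apply Snell's law at each interface; in layer i the horizontal offset is hᵢ·tan θᵢ.
Layer 1: θ = 9.10°; offset = 7.6·tan 9.10° = 1.217 m.
Layer 2: sin θ = 958·sin 9.1°/693 = 0.2186, θ = 12.63°; offset = 17.3·tan 12.63° = 3.876 m.
Layer 3: sin θ = 1527·sin 9.1°/693 = 0.3485, θ = 20.40°; offset = 10.8·tan 20.40° = 4.015 m.
Total horizontal offset = 9.109 m.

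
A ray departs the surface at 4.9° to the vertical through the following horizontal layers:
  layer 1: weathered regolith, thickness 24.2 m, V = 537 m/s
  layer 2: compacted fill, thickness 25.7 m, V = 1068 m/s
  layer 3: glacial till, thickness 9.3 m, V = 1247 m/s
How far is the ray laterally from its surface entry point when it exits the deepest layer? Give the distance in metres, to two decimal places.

8.39 m

Ray parameter p = sin 4.9° / 537 m/s = 1.5906e-04 s/m.
Layer 1: θ = 4.90°; offset = 24.2·tan 4.90° = 2.0747 m.
Layer 2: sin θ = p·1068 = 0.1699 → θ = 9.78°; offset = 25.7·tan 9.78° = 4.4303 m.
Layer 3: sin θ = p·1247 = 0.1984 → θ = 11.44°; offset = 9.3·tan 11.44° = 1.8821 m.
Σ offsets = 8.3870 m.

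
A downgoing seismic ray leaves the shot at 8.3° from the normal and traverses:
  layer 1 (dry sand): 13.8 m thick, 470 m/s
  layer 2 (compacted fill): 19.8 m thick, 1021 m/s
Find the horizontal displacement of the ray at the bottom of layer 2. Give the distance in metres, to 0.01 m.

Apply Snell's law at each interface; in layer i the horizontal offset is hᵢ·tan θᵢ.
Layer 1: θ = 8.30°; offset = 13.8·tan 8.30° = 2.0132 m.
Layer 2: sin θ = 1021·sin 8.3°/470 = 0.3136, θ = 18.28°; offset = 19.8·tan 18.28° = 6.5389 m.
Σ offsets = 8.5521 m.

8.55 m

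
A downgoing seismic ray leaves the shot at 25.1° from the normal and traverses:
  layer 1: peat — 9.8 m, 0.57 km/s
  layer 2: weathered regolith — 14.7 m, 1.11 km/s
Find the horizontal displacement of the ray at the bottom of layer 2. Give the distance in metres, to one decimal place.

26.1 m

p = sin θ₁/V₁ = sin 25.1°/0.57 = 7.4421e-01 s/km is conserved through the stack.
Layer 1: θ = 25.10°; offset = 9.8·tan 25.10° = 4.591 m.
Layer 2: sin θ = p·1.11 = 0.8261 → θ = 55.70°; offset = 14.7·tan 55.70° = 21.547 m.
Total horizontal offset = 26.138 m.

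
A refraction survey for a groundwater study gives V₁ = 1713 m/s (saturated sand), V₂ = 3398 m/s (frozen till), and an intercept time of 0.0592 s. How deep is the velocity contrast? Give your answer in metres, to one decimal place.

h = tᵢ·V₁·V₂ / (2·√(V₂²−V₁²)).
√(V₂²−V₁²) = √(3398² − 1713²) = 2934.6 m/s.
h = 0.0592 s × 1713 × 3398 / (2 × 2934.6) = 58.71 m.

58.7 m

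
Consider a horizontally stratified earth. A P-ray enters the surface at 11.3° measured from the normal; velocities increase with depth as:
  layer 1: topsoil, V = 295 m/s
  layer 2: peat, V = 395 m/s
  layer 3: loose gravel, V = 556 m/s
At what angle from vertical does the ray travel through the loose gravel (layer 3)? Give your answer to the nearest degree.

22°

Ray parameter p = sin 11.3° / 295 = 6.6422e-04 s/m.
sin θ_3 = p·V_3 = 6.6422e-04 × 556 = 0.3693.
θ_3 = 21.67° from the vertical.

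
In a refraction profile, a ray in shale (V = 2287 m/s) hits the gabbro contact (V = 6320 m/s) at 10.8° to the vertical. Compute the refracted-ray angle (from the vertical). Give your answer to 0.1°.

sin θ₁/V₁ = sin θ₂/V₂ ⇒ sin θ₂ = 6320·sin 10.8°/2287 = 6320·0.1874/2287 = 0.5178.
θ₂ = arcsin 0.5178 = 31.19° from the normal.

31.2°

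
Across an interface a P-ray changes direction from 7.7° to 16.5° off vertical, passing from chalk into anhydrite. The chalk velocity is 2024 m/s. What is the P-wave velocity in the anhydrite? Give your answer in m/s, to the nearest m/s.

Snell's law: sin 7.7°/V₁ = sin 16.5°/V₂.
V₂ = V₁·sin 16.5°/sin 7.7° = 2024 × 2.1197 = 4290.35 m/s.

4290 m/s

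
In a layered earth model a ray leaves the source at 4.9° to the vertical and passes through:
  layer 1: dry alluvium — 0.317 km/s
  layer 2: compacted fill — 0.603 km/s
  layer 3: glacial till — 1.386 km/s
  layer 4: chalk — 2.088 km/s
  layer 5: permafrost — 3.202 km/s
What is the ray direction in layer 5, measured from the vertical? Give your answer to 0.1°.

Snell's law across each interface conserves sin θ / V, so sin θ_5 = V_5·sin θ₁/V₁.
sin θ_5 = 3.202 × sin 4.9° / 0.317 = 0.8628.
θ_5 = 59.63° from the vertical.

59.6°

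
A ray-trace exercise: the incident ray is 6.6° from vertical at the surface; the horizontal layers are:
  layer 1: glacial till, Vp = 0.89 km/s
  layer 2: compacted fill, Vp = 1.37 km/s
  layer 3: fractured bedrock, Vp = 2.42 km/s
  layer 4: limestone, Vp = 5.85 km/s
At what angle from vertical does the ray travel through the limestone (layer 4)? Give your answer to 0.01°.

Ray parameter p = sin 6.6° / 0.89 = 1.2914e-01 s/km.
sin θ_4 = p·V_4 = 1.2914e-01 × 5.85 = 0.7555.
θ_4 = arcsin 0.7555 = 49.07°.

49.07°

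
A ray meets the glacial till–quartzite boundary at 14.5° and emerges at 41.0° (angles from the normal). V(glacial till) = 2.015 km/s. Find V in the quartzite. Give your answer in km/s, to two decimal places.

5.28 km/s

sin 14.5° = 0.2504; sin 41.0° = 0.6561.
V₂ = V₁·(sin θ₂/sin θ₁) = 2.015·(0.6561/0.2504) = 5.28 km/s.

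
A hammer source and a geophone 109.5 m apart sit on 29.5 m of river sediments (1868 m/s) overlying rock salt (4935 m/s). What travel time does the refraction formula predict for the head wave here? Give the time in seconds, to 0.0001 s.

t = x/V₂ + 2h·√(V₂²−V₁²)/(V₁V₂).
√(V₂²−V₁²) = √(4935²−1868²) = 4567.8 m/s; delay term = 2·29.5·4567.8/(1868·4935) = 0.02923 s.
t = 109.5/4935 + 0.02923 = 0.05142 s.

0.0514 s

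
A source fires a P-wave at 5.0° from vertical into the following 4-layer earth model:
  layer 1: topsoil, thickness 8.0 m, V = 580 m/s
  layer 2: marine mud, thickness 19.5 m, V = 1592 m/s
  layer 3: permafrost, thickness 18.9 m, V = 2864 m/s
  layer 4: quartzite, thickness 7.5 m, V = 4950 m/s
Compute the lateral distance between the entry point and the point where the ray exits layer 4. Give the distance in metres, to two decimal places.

22.86 m

Ray parameter p = sin 5.0° / 580 m/s = 1.5027e-04 s/m.
Layer 1: θ = 5.00°; offset = 8.0·tan 5.00° = 0.6999 m.
Layer 2: sin θ = p·1592 = 0.2392 → θ = 13.84°; offset = 19.5·tan 13.84° = 4.8044 m.
Layer 3: sin θ = p·2864 = 0.4304 → θ = 25.49°; offset = 18.9·tan 25.49° = 9.0112 m.
Layer 4: sin θ = p·4950 = 0.7438 → θ = 48.06°; offset = 7.5·tan 48.06° = 8.3468 m.
Summing the layer offsets gives 22.8623 m.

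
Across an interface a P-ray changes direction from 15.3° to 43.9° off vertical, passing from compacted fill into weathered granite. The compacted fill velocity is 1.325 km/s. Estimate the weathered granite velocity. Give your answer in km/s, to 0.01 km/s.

3.48 km/s

sin 15.3° = 0.2639; sin 43.9° = 0.6934.
V₂ = V₁·(sin θ₂/sin θ₁) = 1.325·(0.6934/0.2639) = 3.48 km/s.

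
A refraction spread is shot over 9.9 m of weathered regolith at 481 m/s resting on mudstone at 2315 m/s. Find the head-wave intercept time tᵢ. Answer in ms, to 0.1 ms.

40.3 ms

θ_c = arcsin(V₁/V₂) = arcsin(481/2315) = 11.99°; cos θ_c = 0.9782.
tᵢ = 2h·cos θ_c / V₁ = 2·9.9·0.9782 / 481 = 0.04027 s.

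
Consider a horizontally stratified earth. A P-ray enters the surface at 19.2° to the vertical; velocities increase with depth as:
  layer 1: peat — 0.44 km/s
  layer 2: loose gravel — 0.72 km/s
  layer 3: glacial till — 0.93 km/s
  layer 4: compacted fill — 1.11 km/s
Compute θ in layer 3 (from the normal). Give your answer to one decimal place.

44.0°

Ray parameter p = sin 19.2° / 0.44 = 7.4742e-01 s/km.
sin θ_3 = p·V_3 = 7.4742e-01 × 0.93 = 0.6951.
θ_3 = 44.04° from the vertical.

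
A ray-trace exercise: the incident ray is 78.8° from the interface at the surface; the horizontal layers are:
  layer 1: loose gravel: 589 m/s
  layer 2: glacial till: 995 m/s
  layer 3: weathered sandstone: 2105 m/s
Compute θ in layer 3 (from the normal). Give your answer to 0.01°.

43.96°

From the normal: θ₁ = 90° − 78.8° = 11.2°.
Snell's law across each interface conserves sin θ / V, so sin θ_3 = V_3·sin θ₁/V₁.
sin θ_3 = 2105 × sin 11.2° / 589 = 0.6942.
θ_3 = arcsin 0.6942 = 43.96°.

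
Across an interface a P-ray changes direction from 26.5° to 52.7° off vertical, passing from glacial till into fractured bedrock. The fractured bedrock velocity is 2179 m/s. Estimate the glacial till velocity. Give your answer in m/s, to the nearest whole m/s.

1222 m/s

Snell's law: sin 26.5°/V₁ = sin 52.7°/V₂.
V₁ = V₂·sin 26.5°/sin 52.7° = 2179 × 0.5609 = 1222.25 m/s.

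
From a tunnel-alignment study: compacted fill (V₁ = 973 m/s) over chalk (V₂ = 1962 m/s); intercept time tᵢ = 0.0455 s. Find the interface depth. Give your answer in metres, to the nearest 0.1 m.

θ_c = arcsin(973/1962) = 29.73°; cos θ_c = 0.8684.
tᵢ = 2h cos θ_c/V₁ ⇒ h = tᵢ·V₁/(2 cos θ_c) = 0.0455·973/(2·0.8684) = 25.49 m.

25.5 m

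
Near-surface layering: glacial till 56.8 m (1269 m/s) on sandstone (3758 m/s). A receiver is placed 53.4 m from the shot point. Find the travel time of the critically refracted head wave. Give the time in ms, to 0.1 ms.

θ_c = arcsin(V₁/V₂) = arcsin(1269/3758) = 19.74°, cos θ_c = 0.9413.
Intercept time tᵢ = 2h cos θ_c / V₁ = 2·56.8·0.9413/1269 = 0.08426 s.
t = x/V₂ + tᵢ = 53.4/3758 + 0.08426 = 0.09847 s.

98.5 ms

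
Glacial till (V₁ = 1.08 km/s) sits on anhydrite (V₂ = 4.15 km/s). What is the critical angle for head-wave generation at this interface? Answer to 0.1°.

15.1°

At critical incidence the refracted ray runs along the interface (θ₂ = 90°), so sin θ_c = V₁/V₂.
θ_c = arcsin(1.08/4.15) = arcsin 0.2602 = 15.08°.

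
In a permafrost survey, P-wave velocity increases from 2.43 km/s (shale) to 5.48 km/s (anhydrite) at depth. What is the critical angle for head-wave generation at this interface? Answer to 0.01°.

26.32°

At critical incidence the refracted ray runs along the interface (θ₂ = 90°), so sin θ_c = V₁/V₂.
θ_c = arcsin(2.43/5.48) = arcsin 0.4434 = 26.32°.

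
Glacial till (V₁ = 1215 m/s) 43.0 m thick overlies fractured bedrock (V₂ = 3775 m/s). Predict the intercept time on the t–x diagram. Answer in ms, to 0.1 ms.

67.0 ms

tᵢ = 2h·√(V₂²−V₁²)/(V₁V₂).
√(V₂²−V₁²) = √(3775²−1215²) = 3574.1 m/s.
tᵢ = 2·43.0·3574.1/(1215·3775) = 0.06702 s.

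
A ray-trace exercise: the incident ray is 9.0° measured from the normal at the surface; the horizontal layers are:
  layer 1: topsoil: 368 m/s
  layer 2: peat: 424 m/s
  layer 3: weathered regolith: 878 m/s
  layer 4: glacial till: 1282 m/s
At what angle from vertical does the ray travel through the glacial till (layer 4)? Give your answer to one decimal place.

33.0°

Snell's law across each interface conserves sin θ / V, so sin θ_4 = V_4·sin θ₁/V₁.
sin θ_4 = 1282 × sin 9.0° / 368 = 0.5450.
θ_4 = arcsin 0.5450 = 33.02°.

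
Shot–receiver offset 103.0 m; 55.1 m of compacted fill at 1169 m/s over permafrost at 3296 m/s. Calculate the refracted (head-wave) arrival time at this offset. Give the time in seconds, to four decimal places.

0.1194 s

t = x/V₂ + 2h·√(V₂²−V₁²)/(V₁V₂).
√(V₂²−V₁²) = √(3296²−1169²) = 3081.7 m/s; delay term = 2·55.1·3081.7/(1169·3296) = 0.08814 s.
t = 103.0/3296 + 0.08814 = 0.11939 s.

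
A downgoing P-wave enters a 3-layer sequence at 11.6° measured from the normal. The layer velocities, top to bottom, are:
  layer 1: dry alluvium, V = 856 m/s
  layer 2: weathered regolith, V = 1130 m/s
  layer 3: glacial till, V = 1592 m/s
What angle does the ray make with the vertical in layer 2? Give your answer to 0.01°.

15.39°

Ray parameter p = sin 11.6° / 856 = 2.3490e-04 s/m.
sin θ_2 = p·V_2 = 2.3490e-04 × 1130 = 0.2654.
θ_2 = arcsin 0.2654 = 15.39°.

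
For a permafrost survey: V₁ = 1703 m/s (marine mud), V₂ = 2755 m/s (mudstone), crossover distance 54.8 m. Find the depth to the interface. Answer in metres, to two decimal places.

h = (x_cross/2)·√((V₂−V₁)/(V₂+V₁)).
(V₂−V₁)/(V₂+V₁) = (2755−1703)/(2755+1703) = 0.2360; √ = 0.4858.
h = (54.8/2)·0.4858 = 13.31 m.

13.31 m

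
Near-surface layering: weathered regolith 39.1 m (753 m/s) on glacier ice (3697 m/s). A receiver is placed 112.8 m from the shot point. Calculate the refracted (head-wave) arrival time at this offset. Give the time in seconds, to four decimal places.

θ_c = arcsin(V₁/V₂) = arcsin(753/3697) = 11.75°, cos θ_c = 0.9790.
Intercept time tᵢ = 2h cos θ_c / V₁ = 2·39.1·0.9790/753 = 0.10167 s.
t = x/V₂ + tᵢ = 112.8/3697 + 0.10167 = 0.13219 s.

0.1322 s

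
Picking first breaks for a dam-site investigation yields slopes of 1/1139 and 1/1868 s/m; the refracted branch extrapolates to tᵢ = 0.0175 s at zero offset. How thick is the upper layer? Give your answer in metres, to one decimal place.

h = tᵢ·V₁·V₂ / (2·√(V₂²−V₁²)).
√(V₂²−V₁²) = √(1868² − 1139²) = 1480.6 m/s.
h = 0.0175 s × 1139 × 1868 / (2 × 1480.6) = 12.57 m.

12.6 m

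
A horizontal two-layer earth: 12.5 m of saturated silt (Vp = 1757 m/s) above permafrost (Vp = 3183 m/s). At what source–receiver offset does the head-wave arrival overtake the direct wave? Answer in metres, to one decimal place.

θ_c = arcsin(1757/3183) = 33.50°, so cos θ_c = 0.8338 and tᵢ = 2h cos θ_c/V₁ = 0.0119 s.
At crossover x/V₁ = x/V₂ + tᵢ ⇒ x = tᵢ/(1/V₁ − 1/V₂) = 0.01186/(5.6915e-04 − 3.1417e-04) = 46.53 m.

46.5 m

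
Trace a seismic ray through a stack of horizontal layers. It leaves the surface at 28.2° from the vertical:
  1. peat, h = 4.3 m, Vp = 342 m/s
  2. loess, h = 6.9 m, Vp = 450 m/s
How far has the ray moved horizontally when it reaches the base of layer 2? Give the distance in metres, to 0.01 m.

Ray parameter p = sin 28.2° / 342 m/s = 1.3817e-03 s/m.
Layer 1: θ = 28.20°; offset = 4.3·tan 28.20° = 2.3056 m.
Layer 2: sin θ = p·450 = 0.6218 → θ = 38.45°; offset = 6.9·tan 38.45° = 5.4779 m.
Summing the layer offsets gives 7.7835 m.

7.78 m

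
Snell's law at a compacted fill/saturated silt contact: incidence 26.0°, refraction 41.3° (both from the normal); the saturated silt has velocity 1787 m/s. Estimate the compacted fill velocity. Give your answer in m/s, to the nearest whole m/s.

Snell's law: sin 26.0°/V₁ = sin 41.3°/V₂.
V₁ = V₂·sin 26.0°/sin 41.3° = 1787 × 0.6642 = 1186.92 m/s.

1187 m/s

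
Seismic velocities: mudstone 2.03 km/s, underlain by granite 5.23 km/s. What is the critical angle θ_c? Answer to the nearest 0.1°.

At critical incidence the refracted ray runs along the interface (θ₂ = 90°), so sin θ_c = V₁/V₂.
θ_c = arcsin(2.03/5.23) = arcsin 0.3881 = 22.84°.

22.8°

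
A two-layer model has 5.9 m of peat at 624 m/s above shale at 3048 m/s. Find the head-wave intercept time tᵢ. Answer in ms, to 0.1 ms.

tᵢ = 2h·√(V₂²−V₁²)/(V₁V₂).
√(V₂²−V₁²) = √(3048²−624²) = 2983.4 m/s.
tᵢ = 2·5.9·2983.4/(624·3048) = 0.01851 s.

18.5 ms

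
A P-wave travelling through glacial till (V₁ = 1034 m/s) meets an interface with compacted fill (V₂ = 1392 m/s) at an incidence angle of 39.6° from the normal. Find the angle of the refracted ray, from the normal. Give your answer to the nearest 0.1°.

sin θ₁/V₁ = sin θ₂/V₂ ⇒ sin θ₂ = 1392·sin 39.6°/1034 = 1392·0.6374/1034 = 0.8581.
θ₂ = arcsin 0.8581 = 59.11° from the normal.

59.1°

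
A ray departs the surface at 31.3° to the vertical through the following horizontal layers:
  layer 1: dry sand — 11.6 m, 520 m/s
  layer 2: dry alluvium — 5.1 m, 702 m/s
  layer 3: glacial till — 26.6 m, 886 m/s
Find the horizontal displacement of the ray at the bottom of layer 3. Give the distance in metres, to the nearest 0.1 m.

62.7 m

Apply Snell's law at each interface; in layer i the horizontal offset is hᵢ·tan θᵢ.
Layer 1: θ = 31.30°; offset = 11.6·tan 31.30° = 7.053 m.
Layer 2: sin θ = 702·sin 31.3°/520 = 0.7014, θ = 44.54°; offset = 5.1·tan 44.54° = 5.018 m.
Layer 3: sin θ = 886·sin 31.3°/520 = 0.8852, θ = 62.27°; offset = 26.6·tan 62.27° = 50.609 m.
Total horizontal offset = 62.680 m.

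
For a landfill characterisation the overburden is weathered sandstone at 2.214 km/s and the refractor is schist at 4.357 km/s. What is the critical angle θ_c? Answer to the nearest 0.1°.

30.5°

At critical incidence the refracted ray runs along the interface (θ₂ = 90°), so sin θ_c = V₁/V₂.
θ_c = arcsin(2.214/4.357) = arcsin 0.5081 = 30.54°.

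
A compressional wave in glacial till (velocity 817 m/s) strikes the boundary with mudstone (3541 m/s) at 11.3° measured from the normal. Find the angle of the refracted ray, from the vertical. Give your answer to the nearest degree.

sin θ₁/V₁ = sin θ₂/V₂ ⇒ sin θ₂ = 3541·sin 11.3°/817 = 3541·0.1959/817 = 0.8493.
θ₂ = arcsin 0.8493 = 58.13° from the normal.

58°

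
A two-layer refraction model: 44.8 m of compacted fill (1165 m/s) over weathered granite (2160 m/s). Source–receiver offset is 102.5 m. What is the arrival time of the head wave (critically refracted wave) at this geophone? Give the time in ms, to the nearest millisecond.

112 ms

θ_c = arcsin(V₁/V₂) = arcsin(1165/2160) = 32.64°, cos θ_c = 0.8421.
Intercept time tᵢ = 2h cos θ_c / V₁ = 2·44.8·0.8421/1165 = 0.06476 s.
t = x/V₂ + tᵢ = 102.5/2160 + 0.06476 = 0.11222 s.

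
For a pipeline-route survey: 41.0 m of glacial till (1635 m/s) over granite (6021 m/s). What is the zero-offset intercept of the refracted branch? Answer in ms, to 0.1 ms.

tᵢ = 2h·√(V₂²−V₁²)/(V₁V₂).
√(V₂²−V₁²) = √(6021²−1635²) = 5794.8 m/s.
tᵢ = 2·41.0·5794.8/(1635·6021) = 0.04827 s.

48.3 ms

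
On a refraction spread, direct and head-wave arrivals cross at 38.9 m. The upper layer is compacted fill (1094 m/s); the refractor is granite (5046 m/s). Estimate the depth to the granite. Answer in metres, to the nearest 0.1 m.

h = (x_cross/2)·√((V₂−V₁)/(V₂+V₁)).
(V₂−V₁)/(V₂+V₁) = (5046−1094)/(5046+1094) = 0.6436; √ = 0.8023.
h = (38.9/2)·0.8023 = 15.60 m.

15.6 m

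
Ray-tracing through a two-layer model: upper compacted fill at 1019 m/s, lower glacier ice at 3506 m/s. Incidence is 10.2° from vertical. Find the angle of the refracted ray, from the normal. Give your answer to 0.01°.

37.54°

Snell's law: sin θ₂ = (V₂/V₁)·sin θ₁ = (3506/1019)·sin 10.2° = 0.6093.
θ₂ = sin⁻¹(0.6093) = 37.54° (from vertical).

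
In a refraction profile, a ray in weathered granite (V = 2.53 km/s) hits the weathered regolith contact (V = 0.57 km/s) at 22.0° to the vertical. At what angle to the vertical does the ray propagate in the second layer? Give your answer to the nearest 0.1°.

Snell's law: sin θ₂ = (V₂/V₁)·sin θ₁ = (0.57/2.53)·sin 22.0° = 0.0844.
θ₂ = sin⁻¹(0.0844) = 4.84° (from vertical).

4.8°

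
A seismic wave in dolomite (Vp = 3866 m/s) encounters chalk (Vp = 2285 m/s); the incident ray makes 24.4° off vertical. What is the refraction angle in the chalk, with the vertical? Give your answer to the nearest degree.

14°

Snell's law: sin θ₂ = (V₂/V₁)·sin θ₁ = (2285/3866)·sin 24.4° = 0.2442.
θ₂ = sin⁻¹(0.2442) = 14.13° (from vertical).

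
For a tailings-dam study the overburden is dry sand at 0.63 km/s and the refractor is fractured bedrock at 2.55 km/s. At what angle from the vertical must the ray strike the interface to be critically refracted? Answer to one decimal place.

14.3°

At critical incidence the refracted ray runs along the interface (θ₂ = 90°), so sin θ_c = V₁/V₂.
θ_c = arcsin(0.63/2.55) = arcsin 0.2471 = 14.30°.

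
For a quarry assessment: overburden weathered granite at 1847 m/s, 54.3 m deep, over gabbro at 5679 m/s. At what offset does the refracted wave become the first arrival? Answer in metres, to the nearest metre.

152 m

x_cross = 2h·√((V₂+V₁)/(V₂−V₁)).
(V₂+V₁)/(V₂−V₁) = (5679+1847)/(5679−1847) = 1.9640; √ = 1.4014.
x_cross = 2·54.3·1.4014 = 152.19 m.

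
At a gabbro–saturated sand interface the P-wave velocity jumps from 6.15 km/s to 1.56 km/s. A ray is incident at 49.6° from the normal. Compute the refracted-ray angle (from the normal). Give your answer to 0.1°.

11.1°

Snell's law: sin θ₂ = (V₂/V₁)·sin θ₁ = (1.56/6.15)·sin 49.6° = 0.1932.
θ₂ = sin⁻¹(0.1932) = 11.14° (from vertical).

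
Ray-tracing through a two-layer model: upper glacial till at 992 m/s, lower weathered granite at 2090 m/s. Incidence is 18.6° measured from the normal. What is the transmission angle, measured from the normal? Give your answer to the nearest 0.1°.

42.2°

sin θ₁/V₁ = sin θ₂/V₂ ⇒ sin θ₂ = 2090·sin 18.6°/992 = 2090·0.3190/992 = 0.6720.
θ₂ = arcsin 0.6720 = 42.22° from the normal.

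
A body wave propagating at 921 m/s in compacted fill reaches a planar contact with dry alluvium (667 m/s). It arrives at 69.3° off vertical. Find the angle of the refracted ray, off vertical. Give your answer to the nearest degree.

43°

Snell's law: sin θ₂ = (V₂/V₁)·sin θ₁ = (667/921)·sin 69.3° = 0.6775.
θ₂ = arcsin 0.6775 = 42.65° from the normal.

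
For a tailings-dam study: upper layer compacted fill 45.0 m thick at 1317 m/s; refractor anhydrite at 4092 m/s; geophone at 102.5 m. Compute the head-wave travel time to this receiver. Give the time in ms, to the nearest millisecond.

t = x/V₂ + 2h·√(V₂²−V₁²)/(V₁V₂).
√(V₂²−V₁²) = √(4092²−1317²) = 3874.3 m/s; delay term = 2·45.0·3874.3/(1317·4092) = 0.06470 s.
t = 102.5/4092 + 0.06470 = 0.08975 s.

90 ms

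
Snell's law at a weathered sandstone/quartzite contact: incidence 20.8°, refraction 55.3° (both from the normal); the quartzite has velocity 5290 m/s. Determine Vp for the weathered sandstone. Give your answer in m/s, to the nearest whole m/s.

Snell's law: sin 20.8°/V₁ = sin 55.3°/V₂.
V₁ = V₂·sin 20.8°/sin 55.3° = 5290 × 0.4319 = 2284.90 m/s.

2285 m/s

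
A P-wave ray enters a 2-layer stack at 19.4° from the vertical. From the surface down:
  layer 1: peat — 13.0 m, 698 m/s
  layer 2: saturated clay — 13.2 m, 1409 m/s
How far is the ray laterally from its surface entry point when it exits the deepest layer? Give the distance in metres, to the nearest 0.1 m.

16.5 m

Ray parameter p = sin 19.4° / 698 m/s = 4.7588e-04 s/m.
Layer 1: θ = 19.40°; offset = 13.0·tan 19.40° = 4.578 m.
Layer 2: sin θ = p·1409 = 0.6705 → θ = 42.11°; offset = 13.2·tan 42.11° = 11.930 m.
Σ offsets = 16.508 m.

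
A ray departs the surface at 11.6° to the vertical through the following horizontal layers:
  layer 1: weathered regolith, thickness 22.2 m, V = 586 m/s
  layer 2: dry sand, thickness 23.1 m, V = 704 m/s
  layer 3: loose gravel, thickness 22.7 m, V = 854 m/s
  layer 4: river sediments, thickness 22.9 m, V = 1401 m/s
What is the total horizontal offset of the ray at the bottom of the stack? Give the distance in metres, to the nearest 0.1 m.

29.8 m

p = sin θ₁/V₁ = sin 11.6°/586 = 3.4314e-04 s/m is conserved through the stack.
Layer 1: θ = 11.60°; offset = 22.2·tan 11.60° = 4.557 m.
Layer 2: sin θ = p·704 = 0.2416 → θ = 13.98°; offset = 23.1·tan 13.98° = 5.751 m.
Layer 3: sin θ = p·854 = 0.2930 → θ = 17.04°; offset = 22.7·tan 17.04° = 6.957 m.
Layer 4: sin θ = p·1401 = 0.4807 → θ = 28.73°; offset = 22.9·tan 28.73° = 12.555 m.
Σ offsets = 29.820 m.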